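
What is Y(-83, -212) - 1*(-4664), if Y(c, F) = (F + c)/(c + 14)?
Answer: 322111/69 ≈ 4668.3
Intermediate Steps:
Y(c, F) = (F + c)/(14 + c)
Y(-83, -212) - 1*(-4664) = (-212 - 83)/(14 - 83) - 1*(-4664) = -295/(-69) + 4664 = -1/69*(-295) + 4664 = 295/69 + 4664 = 322111/69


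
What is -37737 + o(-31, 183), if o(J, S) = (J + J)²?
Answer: -33893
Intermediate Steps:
o(J, S) = 4*J² (o(J, S) = (2*J)² = 4*J²)
-37737 + o(-31, 183) = -37737 + 4*(-31)² = -37737 + 4*961 = -37737 + 3844 = -33893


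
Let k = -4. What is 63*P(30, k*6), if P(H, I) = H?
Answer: 1890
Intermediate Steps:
63*P(30, k*6) = 63*30 = 1890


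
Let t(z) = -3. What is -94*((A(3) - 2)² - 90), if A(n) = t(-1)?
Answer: 6110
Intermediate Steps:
A(n) = -3
-94*((A(3) - 2)² - 90) = -94*((-3 - 2)² - 90) = -94*((-5)² - 90) = -94*(25 - 90) = -94*(-65) = 6110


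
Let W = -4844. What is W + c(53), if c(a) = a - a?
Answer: -4844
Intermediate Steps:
c(a) = 0
W + c(53) = -4844 + 0 = -4844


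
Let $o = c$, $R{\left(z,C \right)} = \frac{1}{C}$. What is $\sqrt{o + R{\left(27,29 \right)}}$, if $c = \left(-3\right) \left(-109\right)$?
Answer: $\frac{2 \sqrt{68759}}{29} \approx 18.084$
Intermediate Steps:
$c = 327$
$o = 327$
$\sqrt{o + R{\left(27,29 \right)}} = \sqrt{327 + \frac{1}{29}} = \sqrt{\frac{9484}{29}} = \frac{2 \sqrt{68759}}{29}$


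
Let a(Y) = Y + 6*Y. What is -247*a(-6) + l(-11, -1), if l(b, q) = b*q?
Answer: 10385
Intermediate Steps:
a(Y) = 7*Y
-247*a(-6) + l(-11, -1) = -1729*(-6) - 11*(-1) = -247*(-42) + 11 = 10374 + 11 = 10385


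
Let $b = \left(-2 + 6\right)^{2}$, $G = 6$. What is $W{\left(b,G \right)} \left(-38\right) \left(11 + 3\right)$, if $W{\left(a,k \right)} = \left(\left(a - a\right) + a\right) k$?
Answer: $-51072$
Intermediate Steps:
$b = 16$ ($b = 4^{2} = 16$)
$W{\left(a,k \right)} = a k$ ($W{\left(a,k \right)} = \left(0 + a\right) k = a k$)
$W{\left(b,G \right)} \left(-38\right) \left(11 + 3\right) = 16 \cdot 6 \left(-38\right) \left(11 + 3\right) = 96 \left(-38\right) 14 = \left(-3648\right) 14 = -51072$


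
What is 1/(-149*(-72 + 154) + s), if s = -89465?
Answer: -1/101683 ≈ -9.8345e-6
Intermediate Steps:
1/(-149*(-72 + 154) + s) = 1/(-149*(-72 + 154) - 89465) = 1/(-149*82 - 89465) = 1/(-12218 - 89465) = 1/(-101683) = -1/101683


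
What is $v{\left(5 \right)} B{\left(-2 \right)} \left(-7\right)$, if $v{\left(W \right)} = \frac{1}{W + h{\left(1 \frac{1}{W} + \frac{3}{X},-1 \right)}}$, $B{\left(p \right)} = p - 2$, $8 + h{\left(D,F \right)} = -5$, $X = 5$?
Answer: $- \frac{7}{2} \approx -3.5$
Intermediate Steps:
$h{\left(D,F \right)} = -13$ ($h{\left(D,F \right)} = -8 - 5 = -13$)
$B{\left(p \right)} = -2 + p$ ($B{\left(p \right)} = p - 2 = -2 + p$)
$v{\left(W \right)} = \frac{1}{-13 + W}$ ($v{\left(W \right)} = \frac{1}{W - 13} = \frac{1}{-13 + W}$)
$v{\left(5 \right)} B{\left(-2 \right)} \left(-7\right) = \frac{-2 - 2}{-13 + 5} \left(-7\right) = \frac{1}{-8} \left(-4\right) \left(-7\right) = \left(- \frac{1}{8}\right) \left(-4\right) \left(-7\right) = \frac{1}{2} \left(-7\right) = - \frac{7}{2}$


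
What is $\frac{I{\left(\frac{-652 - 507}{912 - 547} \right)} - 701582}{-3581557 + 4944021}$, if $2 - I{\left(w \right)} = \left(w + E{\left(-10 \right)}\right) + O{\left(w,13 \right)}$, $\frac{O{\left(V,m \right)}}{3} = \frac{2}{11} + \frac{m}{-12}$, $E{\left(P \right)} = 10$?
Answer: $- \frac{11267440969}{21881171840} \approx -0.51494$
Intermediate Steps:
$O{\left(V,m \right)} = \frac{6}{11} - \frac{m}{4}$ ($O{\left(V,m \right)} = 3 \left(\frac{2}{11} + \frac{m}{-12}\right) = 3 \left(2 \cdot \frac{1}{11} + m \left(- \frac{1}{12}\right)\right) = 3 \left(\frac{2}{11} - \frac{m}{12}\right) = \frac{6}{11} - \frac{m}{4}$)
$I{\left(w \right)} = - \frac{233}{44} - w$ ($I{\left(w \right)} = 2 - \left(\left(w + 10\right) + \left(\frac{6}{11} - \frac{13}{4}\right)\right) = 2 - \left(\left(10 + w\right) + \left(\frac{6}{11} - \frac{13}{4}\right)\right) = 2 - \left(\left(10 + w\right) - \frac{119}{44}\right) = 2 - \left(\frac{321}{44} + w\right) = - \frac{233}{44} - w$)
$\frac{I{\left(\frac{-652 - 507}{912 - 547} \right)} - 701582}{-3581557 + 4944021} = \frac{\left(- \frac{233}{44} - \frac{-652 - 507}{912 - 547}\right) - 701582}{-3581557 + 4944021} = \frac{\left(- \frac{233}{44} - - \frac{1159}{365}\right) - 701582}{1362464} = \left(\left(- \frac{233}{44} - \left(-1159\right) \frac{1}{365}\right) - 701582\right) \frac{1}{1362464} = \left(\left(- \frac{233}{44} - - \frac{1159}{365}\right) - 701582\right) \frac{1}{1362464} = \left(\left(- \frac{233}{44} + \frac{1159}{365}\right) - 701582\right) \frac{1}{1362464} = \left(- \frac{34049}{16060} - 701582\right) \frac{1}{1362464} = \left(- \frac{11267440969}{16060}\right) \frac{1}{1362464} = - \frac{11267440969}{21881171840}$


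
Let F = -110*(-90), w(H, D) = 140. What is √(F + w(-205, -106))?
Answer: 2*√2510 ≈ 100.20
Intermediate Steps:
F = 9900
√(F + w(-205, -106)) = √(9900 + 140) = √10040 = 2*√2510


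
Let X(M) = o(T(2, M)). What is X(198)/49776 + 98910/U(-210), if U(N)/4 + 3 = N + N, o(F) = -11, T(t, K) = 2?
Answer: -136760077/2339472 ≈ -58.458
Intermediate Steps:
X(M) = -11
U(N) = -12 + 8*N (U(N) = -12 + 4*(N + N) = -12 + 4*(2*N) = -12 + 8*N)
X(198)/49776 + 98910/U(-210) = -11/49776 + 98910/(-12 + 8*(-210)) = -11*1/49776 + 98910/(-12 - 1680) = -11/49776 + 98910/(-1692) = -11/49776 + 98910*(-1/1692) = -11/49776 - 5495/94 = -136760077/2339472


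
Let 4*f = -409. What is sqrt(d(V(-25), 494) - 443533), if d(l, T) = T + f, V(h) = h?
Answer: I*sqrt(1772565)/2 ≈ 665.69*I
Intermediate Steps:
f = -409/4 (f = (1/4)*(-409) = -409/4 ≈ -102.25)
d(l, T) = -409/4 + T (d(l, T) = T - 409/4 = -409/4 + T)
sqrt(d(V(-25), 494) - 443533) = sqrt((-409/4 + 494) - 443533) = sqrt(1567/4 - 443533) = sqrt(-1772565/4) = I*sqrt(1772565)/2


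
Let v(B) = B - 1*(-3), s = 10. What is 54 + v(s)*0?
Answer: 54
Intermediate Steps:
v(B) = 3 + B (v(B) = B + 3 = 3 + B)
54 + v(s)*0 = 54 + (3 + 10)*0 = 54 + 13*0 = 54 + 0 = 54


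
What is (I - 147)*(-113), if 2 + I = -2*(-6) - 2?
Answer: 15707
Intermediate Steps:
I = 8 (I = -2 + (-2*(-6) - 2) = -2 + (12 - 2) = -2 + 10 = 8)
(I - 147)*(-113) = (8 - 147)*(-113) = -139*(-113) = 15707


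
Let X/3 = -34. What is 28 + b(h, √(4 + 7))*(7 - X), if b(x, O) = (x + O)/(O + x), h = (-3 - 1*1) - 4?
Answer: 137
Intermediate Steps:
X = -102 (X = 3*(-34) = -102)
h = -8 (h = (-3 - 1) - 4 = -4 - 4 = -8)
b(x, O) = 1 (b(x, O) = (O + x)/(O + x) = 1)
28 + b(h, √(4 + 7))*(7 - X) = 28 + 1*(7 - 1*(-102)) = 28 + 1*(7 + 102) = 28 + 1*109 = 28 + 109 = 137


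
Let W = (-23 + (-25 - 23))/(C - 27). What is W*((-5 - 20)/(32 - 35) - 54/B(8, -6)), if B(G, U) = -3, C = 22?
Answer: 5609/15 ≈ 373.93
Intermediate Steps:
W = 71/5 (W = (-23 + (-25 - 23))/(22 - 27) = (-23 - 48)/(-5) = -71*(-1/5) = 71/5 ≈ 14.200)
W*((-5 - 20)/(32 - 35) - 54/B(8, -6)) = 71*((-5 - 20)/(32 - 35) - 54/(-3))/5 = 71*(-25/(-3) - 54*(-1/3))/5 = 71*(-25*(-1/3) + 18)/5 = 71*(25/3 + 18)/5 = (71/5)*(79/3) = 5609/15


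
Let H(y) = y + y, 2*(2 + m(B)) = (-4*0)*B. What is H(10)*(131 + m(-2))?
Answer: 2580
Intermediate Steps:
m(B) = -2 (m(B) = -2 + ((-4*0)*B)/2 = -2 + (0*B)/2 = -2 + (1/2)*0 = -2 + 0 = -2)
H(y) = 2*y
H(10)*(131 + m(-2)) = (2*10)*(131 - 2) = 20*129 = 2580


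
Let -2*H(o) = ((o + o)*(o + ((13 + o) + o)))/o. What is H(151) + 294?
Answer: -172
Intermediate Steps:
H(o) = -13 - 3*o (H(o) = -(o + o)*(o + ((13 + o) + o))/(2*o) = -(2*o)*(o + (13 + 2*o))/(2*o) = -(2*o)*(13 + 3*o)/(2*o) = -2*o*(13 + 3*o)/(2*o) = -(26 + 6*o)/2 = -13 - 3*o)
H(151) + 294 = (-13 - 3*151) + 294 = (-13 - 453) + 294 = -466 + 294 = -172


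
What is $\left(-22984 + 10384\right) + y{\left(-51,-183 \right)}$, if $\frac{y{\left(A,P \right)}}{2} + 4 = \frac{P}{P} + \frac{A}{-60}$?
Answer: $- \frac{126043}{10} \approx -12604.0$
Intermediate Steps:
$y{\left(A,P \right)} = -6 - \frac{A}{30}$ ($y{\left(A,P \right)} = -8 + 2 \left(\frac{P}{P} + \frac{A}{-60}\right) = -8 + 2 \left(1 + A \left(- \frac{1}{60}\right)\right) = -8 + 2 \left(1 - \frac{A}{60}\right) = -8 - \left(-2 + \frac{A}{30}\right) = -6 - \frac{A}{30}$)
$\left(-22984 + 10384\right) + y{\left(-51,-183 \right)} = \left(-22984 + 10384\right) - \frac{43}{10} = -12600 + \left(-6 + \frac{17}{10}\right) = -12600 - \frac{43}{10} = - \frac{126043}{10}$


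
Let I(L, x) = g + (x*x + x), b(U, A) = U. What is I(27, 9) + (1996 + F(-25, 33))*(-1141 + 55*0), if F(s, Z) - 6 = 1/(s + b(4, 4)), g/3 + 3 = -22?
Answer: -6852638/3 ≈ -2.2842e+6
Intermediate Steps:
g = -75 (g = -9 + 3*(-22) = -9 - 66 = -75)
F(s, Z) = 6 + 1/(4 + s) (F(s, Z) = 6 + 1/(s + 4) = 6 + 1/(4 + s))
I(L, x) = -75 + x + x² (I(L, x) = -75 + (x*x + x) = -75 + (x² + x) = -75 + (x + x²) = -75 + x + x²)
I(27, 9) + (1996 + F(-25, 33))*(-1141 + 55*0) = (-75 + 9 + 9²) + (1996 + (25 + 6*(-25))/(4 - 25))*(-1141 + 55*0) = (-75 + 9 + 81) + (1996 + (25 - 150)/(-21))*(-1141 + 0) = 15 + (1996 - 1/21*(-125))*(-1141) = 15 + (1996 + 125/21)*(-1141) = 15 + (42041/21)*(-1141) = 15 - 6852683/3 = -6852638/3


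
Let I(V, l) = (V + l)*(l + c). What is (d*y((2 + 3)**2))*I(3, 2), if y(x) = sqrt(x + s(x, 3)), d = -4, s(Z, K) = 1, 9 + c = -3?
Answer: 200*sqrt(26) ≈ 1019.8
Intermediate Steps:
c = -12 (c = -9 - 3 = -12)
I(V, l) = (-12 + l)*(V + l) (I(V, l) = (V + l)*(l - 12) = (V + l)*(-12 + l) = (-12 + l)*(V + l))
y(x) = sqrt(1 + x) (y(x) = sqrt(x + 1) = sqrt(1 + x))
(d*y((2 + 3)**2))*I(3, 2) = (-4*sqrt(1 + (2 + 3)**2))*(2**2 - 12*3 - 12*2 + 3*2) = (-4*sqrt(1 + 5**2))*(4 - 36 - 24 + 6) = -4*sqrt(1 + 25)*(-50) = -4*sqrt(26)*(-50) = 200*sqrt(26)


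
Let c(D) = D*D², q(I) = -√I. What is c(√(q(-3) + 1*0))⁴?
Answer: -27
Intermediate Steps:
c(D) = D³
c(√(q(-3) + 1*0))⁴ = ((√(-√(-3) + 1*0))³)⁴ = ((√(-I*√3 + 0))³)⁴ = ((√(-I*√3))³)⁴ = ((3^(¼)*√(-I))³)⁴ = (3^(¾)*(-I)^(3/2))⁴ = -27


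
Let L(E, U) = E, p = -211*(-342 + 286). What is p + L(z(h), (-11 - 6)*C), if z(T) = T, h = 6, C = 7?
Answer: 11822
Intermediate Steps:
p = 11816 (p = -211*(-56) = 11816)
p + L(z(h), (-11 - 6)*C) = 11816 + 6 = 11822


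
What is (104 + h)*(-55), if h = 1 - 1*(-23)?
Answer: -7040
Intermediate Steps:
h = 24 (h = 1 + 23 = 24)
(104 + h)*(-55) = (104 + 24)*(-55) = 128*(-55) = -7040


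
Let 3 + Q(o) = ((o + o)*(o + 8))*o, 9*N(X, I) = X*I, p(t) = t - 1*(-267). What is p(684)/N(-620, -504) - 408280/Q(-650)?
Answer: 530083474453/18835252904160 ≈ 0.028143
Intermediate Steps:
p(t) = 267 + t (p(t) = t + 267 = 267 + t)
N(X, I) = I*X/9 (N(X, I) = (X*I)/9 = (I*X)/9 = I*X/9)
Q(o) = -3 + 2*o²*(8 + o) (Q(o) = -3 + ((o + o)*(o + 8))*o = -3 + ((2*o)*(8 + o))*o = -3 + (2*o*(8 + o))*o = -3 + 2*o²*(8 + o))
p(684)/N(-620, -504) - 408280/Q(-650) = (267 + 684)/(((⅑)*(-504)*(-620))) - 408280/(-3 + 2*(-650)³ + 16*(-650)²) = 951/34720 - 408280/(-3 + 2*(-274625000) + 16*422500) = 951*(1/34720) - 408280/(-3 - 549250000 + 6760000) = 951/34720 - 408280/(-542490003) = 951/34720 - 408280*(-1/542490003) = 951/34720 + 408280/542490003 = 530083474453/18835252904160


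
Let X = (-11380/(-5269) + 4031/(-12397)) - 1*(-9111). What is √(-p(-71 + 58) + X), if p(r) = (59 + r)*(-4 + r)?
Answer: √58847947460590/77119 ≈ 99.473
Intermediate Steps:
p(r) = (-4 + r)*(59 + r)
X = 4919408864/539833 (X = (-11380*(-1/5269) + 4031*(-1/12397)) + 9111 = (11380/5269 - 4031/12397) + 9111 = 990401/539833 + 9111 = 4919408864/539833 ≈ 9112.8)
√(-p(-71 + 58) + X) = √(-(-236 + (-71 + 58)² + 55*(-71 + 58)) + 4919408864/539833) = √(-(-236 + (-13)² + 55*(-13)) + 4919408864/539833) = √(-(-236 + 169 - 715) + 4919408864/539833) = √(-1*(-782) + 4919408864/539833) = √(782 + 4919408864/539833) = √(5341558270/539833) = √58847947460590/77119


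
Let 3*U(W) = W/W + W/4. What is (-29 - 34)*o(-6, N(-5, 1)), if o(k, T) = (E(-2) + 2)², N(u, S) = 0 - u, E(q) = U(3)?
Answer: -6727/16 ≈ -420.44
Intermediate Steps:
U(W) = ⅓ + W/12 (U(W) = (W/W + W/4)/3 = (1 + W*(¼))/3 = (1 + W/4)/3 = ⅓ + W/12)
E(q) = 7/12 (E(q) = ⅓ + (1/12)*3 = ⅓ + ¼ = 7/12)
N(u, S) = -u
o(k, T) = 961/144 (o(k, T) = (7/12 + 2)² = (31/12)² = 961/144)
(-29 - 34)*o(-6, N(-5, 1)) = (-29 - 34)*(961/144) = -63*961/144 = -6727/16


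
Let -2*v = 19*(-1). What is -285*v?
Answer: -5415/2 ≈ -2707.5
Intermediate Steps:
v = 19/2 (v = -19*(-1)/2 = -½*(-19) = 19/2 ≈ 9.5000)
-285*v = -285*19/2 = -5415/2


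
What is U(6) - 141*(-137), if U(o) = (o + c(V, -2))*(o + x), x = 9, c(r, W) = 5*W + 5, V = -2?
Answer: 19332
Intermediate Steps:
c(r, W) = 5 + 5*W
U(o) = (-5 + o)*(9 + o) (U(o) = (o + (5 + 5*(-2)))*(o + 9) = (o + (5 - 10))*(9 + o) = (o - 5)*(9 + o) = (-5 + o)*(9 + o))
U(6) - 141*(-137) = (-45 + 6² + 4*6) - 141*(-137) = (-45 + 36 + 24) + 19317 = 15 + 19317 = 19332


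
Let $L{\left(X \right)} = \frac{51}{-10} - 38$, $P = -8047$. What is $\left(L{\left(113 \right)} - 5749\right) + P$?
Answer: $- \frac{138391}{10} \approx -13839.0$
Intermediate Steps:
$L{\left(X \right)} = - \frac{431}{10}$ ($L{\left(X \right)} = 51 \left(- \frac{1}{10}\right) - 38 = - \frac{51}{10} - 38 = - \frac{431}{10}$)
$\left(L{\left(113 \right)} - 5749\right) + P = \left(- \frac{431}{10} - 5749\right) - 8047 = - \frac{57921}{10} - 8047 = - \frac{138391}{10}$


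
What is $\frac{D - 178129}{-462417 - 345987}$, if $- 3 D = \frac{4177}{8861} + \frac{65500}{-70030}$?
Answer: $\frac{16580299635301}{75246547067298} \approx 0.22035$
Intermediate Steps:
$D = \frac{28788019}{186160749}$ ($D = - \frac{\frac{4177}{8861} + \frac{65500}{-70030}}{3} = - \frac{4177 \cdot \frac{1}{8861} + 65500 \left(- \frac{1}{70030}\right)}{3} = - \frac{\frac{4177}{8861} - \frac{6550}{7003}}{3} = \left(- \frac{1}{3}\right) \left(- \frac{28788019}{62053583}\right) = \frac{28788019}{186160749} \approx 0.15464$)
$\frac{D - 178129}{-462417 - 345987} = \frac{\frac{28788019}{186160749} - 178129}{-462417 - 345987} = - \frac{33160599270602}{186160749 \left(-462417 - 345987\right)} = - \frac{33160599270602}{186160749 \left(-808404\right)} = \left(- \frac{33160599270602}{186160749}\right) \left(- \frac{1}{808404}\right) = \frac{16580299635301}{75246547067298}$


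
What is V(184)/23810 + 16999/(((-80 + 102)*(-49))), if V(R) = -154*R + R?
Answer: -217547023/12833590 ≈ -16.951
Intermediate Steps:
V(R) = -153*R
V(184)/23810 + 16999/(((-80 + 102)*(-49))) = -153*184/23810 + 16999/(((-80 + 102)*(-49))) = -28152*1/23810 + 16999/((22*(-49))) = -14076/11905 + 16999/(-1078) = -14076/11905 + 16999*(-1/1078) = -14076/11905 - 16999/1078 = -217547023/12833590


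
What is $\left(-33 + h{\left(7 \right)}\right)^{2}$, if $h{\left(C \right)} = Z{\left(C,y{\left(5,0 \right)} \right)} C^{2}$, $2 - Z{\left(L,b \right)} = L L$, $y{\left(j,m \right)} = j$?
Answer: $5456896$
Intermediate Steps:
$Z{\left(L,b \right)} = 2 - L^{2}$ ($Z{\left(L,b \right)} = 2 - L L = 2 - L^{2}$)
$h{\left(C \right)} = C^{2} \left(2 - C^{2}\right)$ ($h{\left(C \right)} = \left(2 - C^{2}\right) C^{2} = C^{2} \left(2 - C^{2}\right)$)
$\left(-33 + h{\left(7 \right)}\right)^{2} = \left(-33 + 7^{2} \left(2 - 7^{2}\right)\right)^{2} = \left(-33 + 49 \left(2 - 49\right)\right)^{2} = \left(-33 + 49 \left(-47\right)\right)^{2} = \left(-33 - 2303\right)^{2} = \left(-2336\right)^{2} = 5456896$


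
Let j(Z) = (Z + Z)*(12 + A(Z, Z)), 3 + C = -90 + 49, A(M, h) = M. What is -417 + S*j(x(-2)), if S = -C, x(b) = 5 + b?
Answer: 3543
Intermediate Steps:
C = -44 (C = -3 + (-90 + 49) = -3 - 41 = -44)
j(Z) = 2*Z*(12 + Z) (j(Z) = (Z + Z)*(12 + Z) = (2*Z)*(12 + Z) = 2*Z*(12 + Z))
S = 44 (S = -1*(-44) = 44)
-417 + S*j(x(-2)) = -417 + 44*(2*(5 - 2)*(12 + (5 - 2))) = -417 + 44*(2*3*(12 + 3)) = -417 + 44*(2*3*15) = -417 + 44*90 = -417 + 3960 = 3543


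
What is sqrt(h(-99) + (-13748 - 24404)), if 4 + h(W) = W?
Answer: I*sqrt(38255) ≈ 195.59*I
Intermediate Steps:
h(W) = -4 + W
sqrt(h(-99) + (-13748 - 24404)) = sqrt((-4 - 99) + (-13748 - 24404)) = sqrt(-103 - 38152) = sqrt(-38255) = I*sqrt(38255)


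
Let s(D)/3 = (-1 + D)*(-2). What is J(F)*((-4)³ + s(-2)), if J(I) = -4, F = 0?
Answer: 184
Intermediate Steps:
s(D) = 6 - 6*D (s(D) = 3*((-1 + D)*(-2)) = 3*(2 - 2*D) = 6 - 6*D)
J(F)*((-4)³ + s(-2)) = -4*((-4)³ + (6 - 6*(-2))) = -4*(-64 + (6 + 12)) = -4*(-64 + 18) = -4*(-46) = 184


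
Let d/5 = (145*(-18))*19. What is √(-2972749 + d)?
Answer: I*√3220699 ≈ 1794.6*I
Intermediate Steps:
d = -247950 (d = 5*((145*(-18))*19) = 5*(-2610*19) = 5*(-49590) = -247950)
√(-2972749 + d) = √(-2972749 - 247950) = √(-3220699) = I*√3220699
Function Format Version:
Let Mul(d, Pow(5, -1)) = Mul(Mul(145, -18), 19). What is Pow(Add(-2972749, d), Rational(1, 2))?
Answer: Mul(I, Pow(3220699, Rational(1, 2))) ≈ Mul(1794.6, I)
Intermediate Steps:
d = -247950 (d = Mul(5, Mul(Mul(145, -18), 19)) = Mul(5, Mul(-2610, 19)) = Mul(5, -49590) = -247950)
Pow(Add(-2972749, d), Rational(1, 2)) = Pow(Add(-2972749, -247950), Rational(1, 2)) = Pow(-3220699, Rational(1, 2)) = Mul(I, Pow(3220699, Rational(1, 2)))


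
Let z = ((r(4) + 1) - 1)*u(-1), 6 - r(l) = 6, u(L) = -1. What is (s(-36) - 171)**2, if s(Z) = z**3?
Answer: 29241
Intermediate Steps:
r(l) = 0 (r(l) = 6 - 1*6 = 6 - 6 = 0)
z = 0 (z = ((0 + 1) - 1)*(-1) = (1 - 1)*(-1) = 0*(-1) = 0)
s(Z) = 0 (s(Z) = 0**3 = 0)
(s(-36) - 171)**2 = (0 - 171)**2 = (-171)**2 = 29241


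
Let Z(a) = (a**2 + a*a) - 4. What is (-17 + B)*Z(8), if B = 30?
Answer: 1612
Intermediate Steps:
Z(a) = -4 + 2*a**2 (Z(a) = (a**2 + a**2) - 4 = 2*a**2 - 4 = -4 + 2*a**2)
(-17 + B)*Z(8) = (-17 + 30)*(-4 + 2*8**2) = 13*(-4 + 2*64) = 13*(-4 + 128) = 13*124 = 1612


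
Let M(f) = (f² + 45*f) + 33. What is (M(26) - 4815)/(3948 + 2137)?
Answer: -2936/6085 ≈ -0.48250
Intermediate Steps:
M(f) = 33 + f² + 45*f
(M(26) - 4815)/(3948 + 2137) = ((33 + 26² + 45*26) - 4815)/(3948 + 2137) = ((33 + 676 + 1170) - 4815)/6085 = (1879 - 4815)*(1/6085) = -2936*1/6085 = -2936/6085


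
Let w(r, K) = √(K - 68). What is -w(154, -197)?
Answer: -I*√265 ≈ -16.279*I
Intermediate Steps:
w(r, K) = √(-68 + K)
-w(154, -197) = -√(-68 - 197) = -√(-265) = -I*√265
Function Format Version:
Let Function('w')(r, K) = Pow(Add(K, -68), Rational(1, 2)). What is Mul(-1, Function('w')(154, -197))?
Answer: Mul(-1, I, Pow(265, Rational(1, 2))) ≈ Mul(-16.279, I)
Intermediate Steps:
Function('w')(r, K) = Pow(Add(-68, K), Rational(1, 2))
Mul(-1, Function('w')(154, -197)) = Mul(-1, Pow(Add(-68, -197), Rational(1, 2))) = Mul(-1, Pow(-265, Rational(1, 2))) = Mul(-1, Mul(I, Pow(265, Rational(1, 2)))) = Mul(-1, I, Pow(265, Rational(1, 2)))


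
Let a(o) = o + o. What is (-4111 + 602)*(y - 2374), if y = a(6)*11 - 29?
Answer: 7968939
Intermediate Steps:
a(o) = 2*o
y = 103 (y = (2*6)*11 - 29 = 12*11 - 29 = 132 - 29 = 103)
(-4111 + 602)*(y - 2374) = (-4111 + 602)*(103 - 2374) = -3509*(-2271) = 7968939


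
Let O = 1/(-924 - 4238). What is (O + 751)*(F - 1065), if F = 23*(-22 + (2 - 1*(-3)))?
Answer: -2822209208/2581 ≈ -1.0935e+6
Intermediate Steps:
F = -391 (F = 23*(-22 + (2 + 3)) = 23*(-22 + 5) = 23*(-17) = -391)
O = -1/5162 (O = 1/(-5162) = -1/5162 ≈ -0.00019372)
(O + 751)*(F - 1065) = (-1/5162 + 751)*(-391 - 1065) = (3876661/5162)*(-1456) = -2822209208/2581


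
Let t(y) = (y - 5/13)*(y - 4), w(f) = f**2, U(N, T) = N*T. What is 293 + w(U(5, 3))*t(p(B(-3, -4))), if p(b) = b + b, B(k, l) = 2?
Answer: 293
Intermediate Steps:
p(b) = 2*b
t(y) = (-4 + y)*(-5/13 + y) (t(y) = (y - 5*1/13)*(-4 + y) = (y - 5/13)*(-4 + y) = (-5/13 + y)*(-4 + y) = (-4 + y)*(-5/13 + y))
293 + w(U(5, 3))*t(p(B(-3, -4))) = 293 + (5*3)**2*(20/13 + (2*2)**2 - 114*2/13) = 293 + 15**2*(20/13 + 4**2 - 57/13*4) = 293 + 225*(20/13 + 16 - 228/13) = 293 + 225*0 = 293 + 0 = 293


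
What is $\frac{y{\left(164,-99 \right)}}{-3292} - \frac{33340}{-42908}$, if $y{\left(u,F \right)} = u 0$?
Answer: $\frac{8335}{10727} \approx 0.77701$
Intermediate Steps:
$y{\left(u,F \right)} = 0$
$\frac{y{\left(164,-99 \right)}}{-3292} - \frac{33340}{-42908} = \frac{0}{-3292} - \frac{33340}{-42908} = 0 \left(- \frac{1}{3292}\right) - - \frac{8335}{10727} = 0 + \frac{8335}{10727} = \frac{8335}{10727}$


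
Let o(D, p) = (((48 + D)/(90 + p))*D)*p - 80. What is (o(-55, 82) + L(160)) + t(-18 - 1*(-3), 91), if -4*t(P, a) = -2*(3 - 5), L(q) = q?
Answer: 22579/86 ≈ 262.55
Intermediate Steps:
o(D, p) = -80 + D*p*(48 + D)/(90 + p) (o(D, p) = (((48 + D)/(90 + p))*D)*p - 80 = (D*(48 + D)/(90 + p))*p - 80 = D*p*(48 + D)/(90 + p) - 80 = -80 + D*p*(48 + D)/(90 + p))
t(P, a) = -1 (t(P, a) = -(-1)*(3 - 5)/2 = -(-1)*(-2)/2 = -1/4*4 = -1)
(o(-55, 82) + L(160)) + t(-18 - 1*(-3), 91) = ((-7200 - 80*82 + 82*(-55)**2 + 48*(-55)*82)/(90 + 82) + 160) - 1 = ((-7200 - 6560 + 82*3025 - 216480)/172 + 160) - 1 = ((-7200 - 6560 + 248050 - 216480)/172 + 160) - 1 = ((1/172)*17810 + 160) - 1 = (8905/86 + 160) - 1 = 22665/86 - 1 = 22579/86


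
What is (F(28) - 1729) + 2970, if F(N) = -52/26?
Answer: 1239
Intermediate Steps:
F(N) = -2 (F(N) = -52*1/26 = -2)
(F(28) - 1729) + 2970 = (-2 - 1729) + 2970 = -1731 + 2970 = 1239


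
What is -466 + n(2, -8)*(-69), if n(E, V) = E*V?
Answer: 638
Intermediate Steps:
-466 + n(2, -8)*(-69) = -466 + (2*(-8))*(-69) = -466 - 16*(-69) = -466 + 1104 = 638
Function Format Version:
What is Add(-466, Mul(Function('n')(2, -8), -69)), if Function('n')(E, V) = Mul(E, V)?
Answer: 638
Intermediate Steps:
Add(-466, Mul(Function('n')(2, -8), -69)) = Add(-466, Mul(Mul(2, -8), -69)) = Add(-466, Mul(-16, -69)) = Add(-466, 1104) = 638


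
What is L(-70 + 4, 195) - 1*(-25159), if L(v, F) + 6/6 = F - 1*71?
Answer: 25282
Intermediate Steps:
L(v, F) = -72 + F (L(v, F) = -1 + (F - 1*71) = -1 + (F - 71) = -1 + (-71 + F) = -72 + F)
L(-70 + 4, 195) - 1*(-25159) = (-72 + 195) - 1*(-25159) = 123 + 25159 = 25282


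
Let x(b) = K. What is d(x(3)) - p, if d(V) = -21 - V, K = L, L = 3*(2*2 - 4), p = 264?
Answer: -285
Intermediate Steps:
L = 0 (L = 3*(4 - 4) = 3*0 = 0)
K = 0
x(b) = 0
d(x(3)) - p = (-21 - 1*0) - 1*264 = (-21 + 0) - 264 = -21 - 264 = -285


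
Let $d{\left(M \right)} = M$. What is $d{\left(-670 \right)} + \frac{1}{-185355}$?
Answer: $- \frac{124187851}{185355} \approx -670.0$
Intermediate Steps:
$d{\left(-670 \right)} + \frac{1}{-185355} = -670 + \frac{1}{-185355} = -670 - \frac{1}{185355} = - \frac{124187851}{185355}$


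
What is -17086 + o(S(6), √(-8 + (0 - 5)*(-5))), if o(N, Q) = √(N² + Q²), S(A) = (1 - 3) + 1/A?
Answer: -17086 + √733/6 ≈ -17082.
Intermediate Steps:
S(A) = -2 + 1/A
-17086 + o(S(6), √(-8 + (0 - 5)*(-5))) = -17086 + √((-2 + 1/6)² + (√(-8 + (0 - 5)*(-5)))²) = -17086 + √((-2 + ⅙)² + (√(-8 - 5*(-5)))²) = -17086 + √((-11/6)² + (√(-8 + 25))²) = -17086 + √(121/36 + (√17)²) = -17086 + √(121/36 + 17) = -17086 + √(733/36) = -17086 + √733/6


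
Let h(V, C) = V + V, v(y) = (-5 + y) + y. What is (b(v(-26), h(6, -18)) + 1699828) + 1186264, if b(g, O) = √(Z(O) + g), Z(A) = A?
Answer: 2886092 + 3*I*√5 ≈ 2.8861e+6 + 6.7082*I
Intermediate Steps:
v(y) = -5 + 2*y
h(V, C) = 2*V
b(g, O) = √(O + g)
(b(v(-26), h(6, -18)) + 1699828) + 1186264 = (√(2*6 + (-5 + 2*(-26))) + 1699828) + 1186264 = (√(12 + (-5 - 52)) + 1699828) + 1186264 = (√(12 - 57) + 1699828) + 1186264 = (√(-45) + 1699828) + 1186264 = (3*I*√5 + 1699828) + 1186264 = (1699828 + 3*I*√5) + 1186264 = 2886092 + 3*I*√5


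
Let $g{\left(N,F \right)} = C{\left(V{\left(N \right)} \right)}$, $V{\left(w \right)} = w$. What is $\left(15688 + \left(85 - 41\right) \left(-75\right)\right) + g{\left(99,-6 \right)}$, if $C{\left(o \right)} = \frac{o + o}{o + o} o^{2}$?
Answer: $22189$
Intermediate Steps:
$C{\left(o \right)} = o^{2}$ ($C{\left(o \right)} = \frac{2 o}{2 o} o^{2} = 2 o \frac{1}{2 o} o^{2} = 1 o^{2} = o^{2}$)
$g{\left(N,F \right)} = N^{2}$
$\left(15688 + \left(85 - 41\right) \left(-75\right)\right) + g{\left(99,-6 \right)} = \left(15688 + \left(85 - 41\right) \left(-75\right)\right) + 99^{2} = \left(15688 + 44 \left(-75\right)\right) + 9801 = \left(15688 - 3300\right) + 9801 = 12388 + 9801 = 22189$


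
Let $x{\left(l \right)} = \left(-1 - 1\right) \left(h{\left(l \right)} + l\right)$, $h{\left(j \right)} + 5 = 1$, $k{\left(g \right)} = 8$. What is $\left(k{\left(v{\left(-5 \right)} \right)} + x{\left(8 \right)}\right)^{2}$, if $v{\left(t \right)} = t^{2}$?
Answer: $0$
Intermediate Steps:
$h{\left(j \right)} = -4$ ($h{\left(j \right)} = -5 + 1 = -4$)
$x{\left(l \right)} = 8 - 2 l$ ($x{\left(l \right)} = \left(-1 - 1\right) \left(-4 + l\right) = - 2 \left(-4 + l\right) = 8 - 2 l$)
$\left(k{\left(v{\left(-5 \right)} \right)} + x{\left(8 \right)}\right)^{2} = \left(8 + \left(8 - 16\right)\right)^{2} = \left(8 - 8\right)^{2} = 0^{2} = 0$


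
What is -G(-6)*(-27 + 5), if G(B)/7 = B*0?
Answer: 0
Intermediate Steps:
G(B) = 0 (G(B) = 7*(B*0) = 7*0 = 0)
-G(-6)*(-27 + 5) = -0*(-27 + 5) = -0*(-22) = -1*0 = 0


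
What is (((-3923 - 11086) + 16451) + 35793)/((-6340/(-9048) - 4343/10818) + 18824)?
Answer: 75929351355/38386379254 ≈ 1.9780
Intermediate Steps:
(((-3923 - 11086) + 16451) + 35793)/((-6340/(-9048) - 4343/10818) + 18824) = ((-15009 + 16451) + 35793)/((-6340*(-1/9048) - 4343*1/10818) + 18824) = (1442 + 35793)/((1585/2262 - 4343/10818) + 18824) = 37235/(610222/2039193 + 18824) = 37235/(38386379254/2039193) = 37235*(2039193/38386379254) = 75929351355/38386379254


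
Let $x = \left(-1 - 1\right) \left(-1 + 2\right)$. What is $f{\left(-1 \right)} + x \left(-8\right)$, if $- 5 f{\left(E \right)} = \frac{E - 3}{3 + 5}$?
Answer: $\frac{161}{10} \approx 16.1$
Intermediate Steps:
$f{\left(E \right)} = \frac{3}{40} - \frac{E}{40}$ ($f{\left(E \right)} = - \frac{\left(E - 3\right) \frac{1}{3 + 5}}{5} = - \frac{\left(-3 + E\right) \frac{1}{8}}{5} = - \frac{- \frac{3}{8} + \frac{E}{8}}{5} = \frac{3}{40} - \frac{E}{40}$)
$x = -2$ ($x = \left(-2\right) 1 = -2$)
$f{\left(-1 \right)} + x \left(-8\right) = \left(\frac{3}{40} - - \frac{1}{40}\right) - -16 = \left(\frac{3}{40} + \frac{1}{40}\right) + 16 = \frac{1}{10} + 16 = \frac{161}{10}$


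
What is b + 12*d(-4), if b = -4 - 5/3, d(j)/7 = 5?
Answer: 1243/3 ≈ 414.33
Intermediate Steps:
d(j) = 35 (d(j) = 7*5 = 35)
b = -17/3 (b = -4 - 5*⅓ = -4 - 5/3 = -17/3 ≈ -5.6667)
b + 12*d(-4) = -17/3 + 12*35 = -17/3 + 420 = 1243/3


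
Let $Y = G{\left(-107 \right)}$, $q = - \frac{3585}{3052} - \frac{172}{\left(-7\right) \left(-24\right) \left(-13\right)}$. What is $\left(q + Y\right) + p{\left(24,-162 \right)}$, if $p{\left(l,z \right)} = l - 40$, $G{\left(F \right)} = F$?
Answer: $- \frac{14770885}{119028} \approx -124.1$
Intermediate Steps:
$p{\left(l,z \right)} = -40 + l$
$q = - \frac{130441}{119028}$ ($q = \left(-3585\right) \frac{1}{3052} - \frac{172}{168 \left(-13\right)} = - \frac{3585}{3052} - \frac{172}{-2184} = - \frac{3585}{3052} - - \frac{43}{546} = - \frac{3585}{3052} + \frac{43}{546} = - \frac{130441}{119028} \approx -1.0959$)
$Y = -107$
$\left(q + Y\right) + p{\left(24,-162 \right)} = \left(- \frac{130441}{119028} - 107\right) + \left(-40 + 24\right) = - \frac{12866437}{119028} - 16 = - \frac{14770885}{119028}$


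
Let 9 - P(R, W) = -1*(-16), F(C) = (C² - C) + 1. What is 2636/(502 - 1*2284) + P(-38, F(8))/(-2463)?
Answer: -1079999/731511 ≈ -1.4764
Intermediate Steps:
F(C) = 1 + C² - C
P(R, W) = -7 (P(R, W) = 9 - (-1)*(-16) = 9 - 1*16 = 9 - 16 = -7)
2636/(502 - 1*2284) + P(-38, F(8))/(-2463) = 2636/(502 - 1*2284) - 7/(-2463) = 2636/(502 - 2284) - 7*(-1/2463) = 2636/(-1782) + 7/2463 = 2636*(-1/1782) + 7/2463 = -1318/891 + 7/2463 = -1079999/731511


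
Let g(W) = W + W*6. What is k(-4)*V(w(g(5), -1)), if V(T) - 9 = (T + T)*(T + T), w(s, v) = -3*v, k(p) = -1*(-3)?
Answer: 135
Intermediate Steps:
k(p) = 3
g(W) = 7*W (g(W) = W + 6*W = 7*W)
V(T) = 9 + 4*T² (V(T) = 9 + (T + T)*(T + T) = 9 + (2*T)*(2*T) = 9 + 4*T²)
k(-4)*V(w(g(5), -1)) = 3*(9 + 4*(-3*(-1))²) = 3*(9 + 4*3²) = 3*(9 + 4*9) = 3*(9 + 36) = 3*45 = 135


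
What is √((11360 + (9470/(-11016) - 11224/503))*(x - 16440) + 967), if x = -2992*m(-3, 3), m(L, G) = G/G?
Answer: I*√1304745828144682867/76959 ≈ 14842.0*I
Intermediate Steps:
m(L, G) = 1
x = -2992 (x = -2992*1 = -2992)
√((11360 + (9470/(-11016) - 11224/503))*(x - 16440) + 967) = √((11360 + (9470/(-11016) - 11224/503))*(-2992 - 16440) + 967) = √((11360 + (9470*(-1/11016) - 11224*1/503))*(-19432) + 967) = √((11360 + (-4735/5508 - 11224/503))*(-19432) + 967) = √((11360 - 64203497/2770524)*(-19432) + 967) = √((31408949143/2770524)*(-19432) + 967) = √(-152584674936694/692631 + 967) = √(-152584005162517/692631) = I*√1304745828144682867/76959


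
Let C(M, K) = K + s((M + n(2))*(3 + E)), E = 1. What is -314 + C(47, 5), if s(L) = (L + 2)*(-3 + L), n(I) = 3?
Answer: 39485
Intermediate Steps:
s(L) = (-3 + L)*(2 + L) (s(L) = (2 + L)*(-3 + L) = (-3 + L)*(2 + L))
C(M, K) = -18 + K + (12 + 4*M)² - 4*M (C(M, K) = K + (-6 + ((M + 3)*(3 + 1))² - (M + 3)*(3 + 1)) = K + (-6 + ((3 + M)*4)² - (3 + M)*4) = K + (-6 + (12 + 4*M)² - (12 + 4*M)) = K + (-6 + (12 + 4*M)² + (-12 - 4*M)) = K + (-18 + (12 + 4*M)² - 4*M) = -18 + K + (12 + 4*M)² - 4*M)
-314 + C(47, 5) = -314 + (126 + 5 + 16*47² + 92*47) = -314 + (126 + 5 + 16*2209 + 4324) = -314 + (126 + 5 + 35344 + 4324) = -314 + 39799 = 39485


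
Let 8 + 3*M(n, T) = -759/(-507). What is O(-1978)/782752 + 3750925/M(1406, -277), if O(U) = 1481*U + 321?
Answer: -1488577550196803/860244448 ≈ -1.7304e+6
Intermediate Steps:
M(n, T) = -1099/507 (M(n, T) = -8/3 + (-759/(-507))/3 = -8/3 + (-759*(-1/507))/3 = -8/3 + (⅓)*(253/169) = -8/3 + 253/507 = -1099/507)
O(U) = 321 + 1481*U
O(-1978)/782752 + 3750925/M(1406, -277) = (321 + 1481*(-1978))/782752 + 3750925/(-1099/507) = (321 - 2929418)*(1/782752) + 3750925*(-507/1099) = -2929097*1/782752 - 1901718975/1099 = -2929097/782752 - 1901718975/1099 = -1488577550196803/860244448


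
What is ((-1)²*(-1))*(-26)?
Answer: 26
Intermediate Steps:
((-1)²*(-1))*(-26) = (1*(-1))*(-26) = -1*(-26) = 26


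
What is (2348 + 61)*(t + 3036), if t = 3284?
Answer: 15224880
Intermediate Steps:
(2348 + 61)*(t + 3036) = (2348 + 61)*(3284 + 3036) = 2409*6320 = 15224880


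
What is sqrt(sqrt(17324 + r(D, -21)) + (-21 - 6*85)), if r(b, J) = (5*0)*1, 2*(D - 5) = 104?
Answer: sqrt(-531 + 2*sqrt(4331)) ≈ 19.984*I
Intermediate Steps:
D = 57 (D = 5 + (1/2)*104 = 5 + 52 = 57)
r(b, J) = 0 (r(b, J) = 0*1 = 0)
sqrt(sqrt(17324 + r(D, -21)) + (-21 - 6*85)) = sqrt(sqrt(17324 + 0) + (-21 - 6*85)) = sqrt(sqrt(17324) + (-21 - 510)) = sqrt(2*sqrt(4331) - 531) = sqrt(-531 + 2*sqrt(4331))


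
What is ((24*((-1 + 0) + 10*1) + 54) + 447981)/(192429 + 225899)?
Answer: 448251/418328 ≈ 1.0715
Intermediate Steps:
((24*((-1 + 0) + 10*1) + 54) + 447981)/(192429 + 225899) = ((24*(-1 + 10) + 54) + 447981)/418328 = ((24*9 + 54) + 447981)*(1/418328) = ((216 + 54) + 447981)*(1/418328) = (270 + 447981)*(1/418328) = 448251*(1/418328) = 448251/418328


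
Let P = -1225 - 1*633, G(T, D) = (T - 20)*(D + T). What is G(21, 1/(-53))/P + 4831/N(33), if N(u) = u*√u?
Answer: -556/49237 + 4831*√33/1089 ≈ 25.473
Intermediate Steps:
N(u) = u^(3/2)
G(T, D) = (-20 + T)*(D + T)
P = -1858 (P = -1225 - 633 = -1858)
G(21, 1/(-53))/P + 4831/N(33) = (21² - 20/(-53) - 20*21 + 21/(-53))/(-1858) + 4831/(33^(3/2)) = (441 - 20*(-1/53) - 420 - 1/53*21)*(-1/1858) + 4831/((33*√33)) = (441 + 20/53 - 420 - 21/53)*(-1/1858) + 4831*(√33/1089) = (1112/53)*(-1/1858) + 4831*√33/1089 = -556/49237 + 4831*√33/1089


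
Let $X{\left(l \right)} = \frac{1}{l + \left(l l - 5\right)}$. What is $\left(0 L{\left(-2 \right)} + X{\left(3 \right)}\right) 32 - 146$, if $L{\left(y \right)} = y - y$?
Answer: $- \frac{990}{7} \approx -141.43$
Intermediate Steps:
$L{\left(y \right)} = 0$
$X{\left(l \right)} = \frac{1}{-5 + l + l^{2}}$ ($X{\left(l \right)} = \frac{1}{l + \left(l^{2} - 5\right)} = \frac{1}{l + \left(-5 + l^{2}\right)} = \frac{1}{-5 + l + l^{2}}$)
$\left(0 L{\left(-2 \right)} + X{\left(3 \right)}\right) 32 - 146 = \left(0 \cdot 0 + \frac{1}{-5 + 3 + 3^{2}}\right) 32 - 146 = \left(0 + \frac{1}{-5 + 3 + 9}\right) 32 - 146 = \left(0 + \frac{1}{7}\right) 32 - 146 = \frac{1}{7} \cdot 32 - 146 = \frac{32}{7} - 146 = - \frac{990}{7}$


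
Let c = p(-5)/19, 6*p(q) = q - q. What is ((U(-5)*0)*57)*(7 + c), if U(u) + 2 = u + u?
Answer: 0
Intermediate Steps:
p(q) = 0 (p(q) = (q - q)/6 = (⅙)*0 = 0)
U(u) = -2 + 2*u (U(u) = -2 + (u + u) = -2 + 2*u)
c = 0 (c = 0/19 = 0*(1/19) = 0)
((U(-5)*0)*57)*(7 + c) = (((-2 + 2*(-5))*0)*57)*(7 + 0) = (((-2 - 10)*0)*57)*7 = (-12*0*57)*7 = (0*57)*7 = 0*7 = 0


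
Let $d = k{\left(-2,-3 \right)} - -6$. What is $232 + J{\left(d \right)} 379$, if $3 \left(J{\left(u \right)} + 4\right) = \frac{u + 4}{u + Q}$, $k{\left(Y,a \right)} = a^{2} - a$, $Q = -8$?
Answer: $- \frac{15091}{15} \approx -1006.1$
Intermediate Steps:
$d = 18$ ($d = - 3 \left(-1 - 3\right) - -6 = \left(-3\right) \left(-4\right) + 6 = 12 + 6 = 18$)
$J{\left(u \right)} = -4 + \frac{4 + u}{3 \left(-8 + u\right)}$ ($J{\left(u \right)} = -4 + \frac{\left(u + 4\right) \frac{1}{u - 8}}{3} = -4 + \frac{\left(4 + u\right) \frac{1}{-8 + u}}{3} = -4 + \frac{\frac{1}{-8 + u} \left(4 + u\right)}{3} = -4 + \frac{4 + u}{3 \left(-8 + u\right)}$)
$232 + J{\left(d \right)} 379 = 232 + \frac{100 - 198}{3 \left(-8 + 18\right)} 379 = 232 + \frac{100 - 198}{3 \cdot 10} \cdot 379 = 232 + \frac{1}{3} \cdot \frac{1}{10} \left(-98\right) 379 = 232 - \frac{18571}{15} = - \frac{15091}{15}$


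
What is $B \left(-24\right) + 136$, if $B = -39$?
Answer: $1072$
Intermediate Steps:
$B \left(-24\right) + 136 = \left(-39\right) \left(-24\right) + 136 = 936 + 136 = 1072$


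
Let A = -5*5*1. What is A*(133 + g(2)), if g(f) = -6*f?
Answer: -3025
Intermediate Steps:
A = -25 (A = -25*1 = -25)
A*(133 + g(2)) = -25*(133 - 6*2) = -25*(133 - 12) = -25*121 = -3025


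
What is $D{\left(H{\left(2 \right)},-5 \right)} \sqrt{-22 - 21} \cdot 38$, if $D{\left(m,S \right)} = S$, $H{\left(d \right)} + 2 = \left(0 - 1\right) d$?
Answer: $- 190 i \sqrt{43} \approx - 1245.9 i$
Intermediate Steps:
$H{\left(d \right)} = -2 - d$ ($H{\left(d \right)} = -2 + \left(0 - 1\right) d = -2 - d$)
$D{\left(H{\left(2 \right)},-5 \right)} \sqrt{-22 - 21} \cdot 38 = - 5 \sqrt{-22 - 21} \cdot 38 = - 5 \sqrt{-43} \cdot 38 = - 5 i \sqrt{43} \cdot 38 = - 5 \cdot 38 i \sqrt{43} = - 190 i \sqrt{43}$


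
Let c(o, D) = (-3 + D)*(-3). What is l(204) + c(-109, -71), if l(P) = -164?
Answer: 58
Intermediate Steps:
c(o, D) = 9 - 3*D
l(204) + c(-109, -71) = -164 + (9 - 3*(-71)) = -164 + (9 + 213) = -164 + 222 = 58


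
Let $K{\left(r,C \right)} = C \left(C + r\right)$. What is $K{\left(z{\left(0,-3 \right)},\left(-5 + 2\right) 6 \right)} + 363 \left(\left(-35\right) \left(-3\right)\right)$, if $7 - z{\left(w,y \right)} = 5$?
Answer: $38403$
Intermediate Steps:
$z{\left(w,y \right)} = 2$ ($z{\left(w,y \right)} = 7 - 5 = 2$)
$K{\left(z{\left(0,-3 \right)},\left(-5 + 2\right) 6 \right)} + 363 \left(\left(-35\right) \left(-3\right)\right) = \left(-5 + 2\right) 6 \left(\left(-5 + 2\right) 6 + 2\right) + 363 \left(\left(-35\right) \left(-3\right)\right) = \left(-3\right) 6 \left(\left(-3\right) 6 + 2\right) + 363 \cdot 105 = - 18 \left(-18 + 2\right) + 38115 = \left(-18\right) \left(-16\right) + 38115 = 288 + 38115 = 38403$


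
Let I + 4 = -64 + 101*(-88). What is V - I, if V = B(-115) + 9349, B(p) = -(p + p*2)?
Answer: 18650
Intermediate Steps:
B(p) = -3*p (B(p) = -(p + 2*p) = -3*p)
I = -8956 (I = -4 + (-64 + 101*(-88)) = -4 + (-64 - 8888) = -4 - 8952 = -8956)
V = 9694 (V = -3*(-115) + 9349 = 345 + 9349 = 9694)
V - I = 9694 - 1*(-8956) = 9694 + 8956 = 18650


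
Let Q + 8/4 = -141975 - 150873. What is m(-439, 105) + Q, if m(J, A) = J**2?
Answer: -100129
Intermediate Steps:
Q = -292850 (Q = -2 + (-141975 - 150873) = -2 - 292848 = -292850)
m(-439, 105) + Q = (-439)**2 - 292850 = 192721 - 292850 = -100129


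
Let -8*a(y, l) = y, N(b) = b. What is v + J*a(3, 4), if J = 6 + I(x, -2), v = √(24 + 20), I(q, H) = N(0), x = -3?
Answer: -9/4 + 2*√11 ≈ 4.3832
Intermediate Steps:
a(y, l) = -y/8
I(q, H) = 0
v = 2*√11 (v = √44 = 2*√11 ≈ 6.6332)
J = 6 (J = 6 + 0 = 6)
v + J*a(3, 4) = 2*√11 + 6*(-⅛*3) = 2*√11 + 6*(-3/8) = 2*√11 - 9/4 = -9/4 + 2*√11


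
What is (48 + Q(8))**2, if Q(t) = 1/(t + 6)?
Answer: 452929/196 ≈ 2310.9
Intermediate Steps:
Q(t) = 1/(6 + t)
(48 + Q(8))**2 = (48 + 1/(6 + 8))**2 = (48 + 1/14)**2 = (673/14)**2 = 452929/196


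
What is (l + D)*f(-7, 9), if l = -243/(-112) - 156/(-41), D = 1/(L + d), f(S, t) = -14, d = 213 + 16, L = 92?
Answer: -8811227/105288 ≈ -83.687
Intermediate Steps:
d = 229
D = 1/321 (D = 1/(92 + 229) = 1/321 ≈ 0.0031153)
l = 27435/4592 (l = -243*(-1/112) - 156*(-1/41) = 243/112 + 156/41 = 27435/4592 ≈ 5.9745)
(l + D)*f(-7, 9) = (27435/4592 + 1/321)*(-14) = (8811227/1474032)*(-14) = -8811227/105288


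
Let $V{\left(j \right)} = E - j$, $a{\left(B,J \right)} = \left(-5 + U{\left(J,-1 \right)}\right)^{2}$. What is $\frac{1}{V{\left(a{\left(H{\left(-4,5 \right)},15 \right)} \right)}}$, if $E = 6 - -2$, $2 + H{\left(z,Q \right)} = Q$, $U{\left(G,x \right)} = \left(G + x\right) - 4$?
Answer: $- \frac{1}{17} \approx -0.058824$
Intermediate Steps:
$U{\left(G,x \right)} = -4 + G + x$
$H{\left(z,Q \right)} = -2 + Q$
$E = 8$ ($E = 6 + 2 = 8$)
$a{\left(B,J \right)} = \left(-10 + J\right)^{2}$ ($a{\left(B,J \right)} = \left(-5 - \left(5 - J\right)\right)^{2} = \left(-5 + \left(-5 + J\right)\right)^{2} = \left(-10 + J\right)^{2}$)
$V{\left(j \right)} = 8 - j$
$\frac{1}{V{\left(a{\left(H{\left(-4,5 \right)},15 \right)} \right)}} = \frac{1}{8 - \left(-10 + 15\right)^{2}} = \frac{1}{8 - 5^{2}} = \frac{1}{8 - 25} = \frac{1}{-17} = - \frac{1}{17}$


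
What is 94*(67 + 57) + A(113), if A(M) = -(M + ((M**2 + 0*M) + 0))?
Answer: -1226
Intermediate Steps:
A(M) = -M - M**2 (A(M) = -(M + ((M**2 + 0) + 0)) = -(M + (M**2 + 0)) = -(M + M**2) = -M - M**2)
94*(67 + 57) + A(113) = 94*(67 + 57) - 1*113*(1 + 113) = 94*124 - 1*113*114 = 11656 - 12882 = -1226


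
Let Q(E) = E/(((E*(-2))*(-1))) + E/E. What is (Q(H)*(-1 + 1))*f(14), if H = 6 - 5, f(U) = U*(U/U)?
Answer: 0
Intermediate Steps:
f(U) = U (f(U) = U*1 = U)
H = 1
Q(E) = 3/2 (Q(E) = E/((-2*E*(-1))) + 1 = E/((2*E)) + 1 = E*(1/(2*E)) + 1 = 1/2 + 1 = 3/2)
(Q(H)*(-1 + 1))*f(14) = (3*(-1 + 1)/2)*14 = ((3/2)*0)*14 = 0*14 = 0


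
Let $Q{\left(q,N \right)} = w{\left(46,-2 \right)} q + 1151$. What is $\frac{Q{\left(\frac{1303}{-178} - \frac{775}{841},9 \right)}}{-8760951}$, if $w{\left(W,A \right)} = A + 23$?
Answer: $- \frac{146393165}{1311496842798} \approx -0.00011162$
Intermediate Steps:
$w{\left(W,A \right)} = 23 + A$
$Q{\left(q,N \right)} = 1151 + 21 q$ ($Q{\left(q,N \right)} = \left(23 - 2\right) q + 1151 = 21 q + 1151 = 1151 + 21 q$)
$\frac{Q{\left(\frac{1303}{-178} - \frac{775}{841},9 \right)}}{-8760951} = \frac{1151 + 21 \left(\frac{1303}{-178} - \frac{775}{841}\right)}{-8760951} = \left(1151 + 21 \left(1303 \left(- \frac{1}{178}\right) - \frac{775}{841}\right)\right) \left(- \frac{1}{8760951}\right) = \left(1151 + 21 \left(- \frac{1303}{178} - \frac{775}{841}\right)\right) \left(- \frac{1}{8760951}\right) = \left(1151 + 21 \left(- \frac{1233773}{149698}\right)\right) \left(- \frac{1}{8760951}\right) = \left(1151 - \frac{25909233}{149698}\right) \left(- \frac{1}{8760951}\right) = \frac{146393165}{149698} \left(- \frac{1}{8760951}\right) = - \frac{146393165}{1311496842798}$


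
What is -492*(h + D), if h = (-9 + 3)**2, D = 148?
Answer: -90528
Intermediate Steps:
h = 36 (h = (-6)**2 = 36)
-492*(h + D) = -492*(36 + 148) = -492*184 = -90528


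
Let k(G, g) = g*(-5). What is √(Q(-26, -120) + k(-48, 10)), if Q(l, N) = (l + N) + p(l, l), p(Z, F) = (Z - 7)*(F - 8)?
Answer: √926 ≈ 30.430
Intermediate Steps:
p(Z, F) = (-8 + F)*(-7 + Z) (p(Z, F) = (-7 + Z)*(-8 + F) = (-8 + F)*(-7 + Z))
k(G, g) = -5*g
Q(l, N) = 56 + N + l² - 14*l (Q(l, N) = (l + N) + (56 - 8*l - 7*l + l*l) = (N + l) + (56 - 8*l - 7*l + l²) = (N + l) + (56 + l² - 15*l) = 56 + N + l² - 14*l)
√(Q(-26, -120) + k(-48, 10)) = √((56 - 120 + (-26)² - 14*(-26)) - 5*10) = √((56 - 120 + 676 + 364) - 50) = √(976 - 50) = √926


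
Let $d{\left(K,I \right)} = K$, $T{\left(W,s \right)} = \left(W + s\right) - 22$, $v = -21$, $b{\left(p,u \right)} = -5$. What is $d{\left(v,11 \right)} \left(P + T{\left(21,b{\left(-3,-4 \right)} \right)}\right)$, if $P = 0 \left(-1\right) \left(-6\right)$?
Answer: $126$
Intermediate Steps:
$T{\left(W,s \right)} = -22 + W + s$
$P = 0$ ($P = 0 \left(-6\right) = 0$)
$d{\left(v,11 \right)} \left(P + T{\left(21,b{\left(-3,-4 \right)} \right)}\right) = - 21 \left(0 - 6\right) = \left(-21\right) \left(-6\right) = 126$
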